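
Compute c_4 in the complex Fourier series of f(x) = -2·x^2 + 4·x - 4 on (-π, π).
Compute the real Fourier coefficients first: a_4 = -1/2, b_4 = -2.
Then c_4 = (a_4 − i·b_4)/2 = -1/4 + i.

Final answer: -1/4 + i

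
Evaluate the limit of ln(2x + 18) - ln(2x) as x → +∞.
This is an ∞ − ∞ indeterminate form.
Combine the logarithms: ln(2x+18) − ln(2x) = ln((2x+18)/(2x)) = ln(1 + 18/(2x)) → ln(1) = 0.
Limit = 0.

Final answer: 0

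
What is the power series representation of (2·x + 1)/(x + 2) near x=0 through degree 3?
3·x^3/16 - 3·x^2/8 + 3·x/4 + 1/2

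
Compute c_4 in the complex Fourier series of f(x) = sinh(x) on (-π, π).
Compute the real Fourier coefficients first: a_4 = 0, b_4 = -8·sinh(π)/(17·π).
Then c_4 = (a_4 − i·b_4)/2 = 4·i·sinh(π)/(17·π).

Final answer: 4·i·sinh(π)/(17·π)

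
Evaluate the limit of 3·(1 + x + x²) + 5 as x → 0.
Direct substitution at x = 0 gives 8.

Final answer: 8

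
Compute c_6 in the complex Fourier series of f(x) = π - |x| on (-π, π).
Compute the real Fourier coefficients first: a_6 = 0, b_6 = 0.
Then c_6 = (a_6 − i·b_6)/2 = 0.

Final answer: 0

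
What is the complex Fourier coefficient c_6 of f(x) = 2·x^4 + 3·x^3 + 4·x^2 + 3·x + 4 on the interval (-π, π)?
Compute the real Fourier coefficients first: a_6 = 10/27 + 4·π^2/9, b_6 = -π^2 - 5/6.
Then c_6 = (a_6 − i·b_6)/2 = 5/27 + 2·π^2/9 + 5·i/12 + i·π^2/2.

Final answer: 5/27 + 2·π^2/9 + 5·i/12 + i·π^2/2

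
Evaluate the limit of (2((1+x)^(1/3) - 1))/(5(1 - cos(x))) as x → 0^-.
Both numerator and denominator → 0 as x → 0^-; this is a 0/0 indeterminate form.
Expand each to leading order near x = 0: numerator ~ 2·x/3, denominator ~ 5·x^2/2.
The limit of the ratio is -∞.

Final answer: -∞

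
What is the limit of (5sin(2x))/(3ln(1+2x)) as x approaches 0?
Both numerator and denominator → 0 as x → 0; this is a 0/0 indeterminate form.
Expand each to leading order near x = 0: numerator ~ 10·x, denominator ~ 6·x.
The limit of the ratio is 5/3.

Final answer: 5/3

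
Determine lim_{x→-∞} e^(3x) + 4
Evaluate the dominant behaviour as x → -∞; each term tends to a finite value or vanishes.
Limit = 4.

Final answer: 4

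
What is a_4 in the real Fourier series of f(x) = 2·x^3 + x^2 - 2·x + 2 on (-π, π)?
a_4 = (1/π) ∫_{-π}^{π} f(x)·cos(4x) dx.
Evaluate the integral (use parity and integration by parts as needed): a_4 = 1/4.

Final answer: 1/4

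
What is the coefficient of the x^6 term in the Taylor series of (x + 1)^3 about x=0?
Expand to order 6: (x + 1)^3 = x^3 + 3·x^2 + 3·x + 1 + O(x^7).
The coefficient of x^6 is 0.

Final answer: 0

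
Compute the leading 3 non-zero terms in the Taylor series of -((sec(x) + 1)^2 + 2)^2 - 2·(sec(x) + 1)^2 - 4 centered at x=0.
-115·x^4/6 - 28·x^2 - 48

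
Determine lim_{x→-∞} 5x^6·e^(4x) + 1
The product is a 0·∞ indeterminate form at x → -∞.
Rewrite the product as 5x^6 / e^(-4x) (an ∞/∞ form) and apply L'Hôpital, or use the standard hierarchy e^(4|x|) ≫ |x^6| as x → -∞.
The indeterminate product → 0, so the limit = 1.

Final answer: 1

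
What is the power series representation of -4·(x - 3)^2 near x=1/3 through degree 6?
-256/9 + 64·(x - 1/3)/3 - 4·(x - 1/3)^2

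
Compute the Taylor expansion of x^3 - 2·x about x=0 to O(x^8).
x^3 - 2·x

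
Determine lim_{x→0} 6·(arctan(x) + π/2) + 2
Direct substitution at x = 0 gives 2 + 3·π.

Final answer: 2 + 3·π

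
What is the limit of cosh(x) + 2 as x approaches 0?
Direct substitution at x = 0 gives 3.

Final answer: 3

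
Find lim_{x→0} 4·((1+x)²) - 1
Direct substitution at x = 0 gives 3.

Final answer: 3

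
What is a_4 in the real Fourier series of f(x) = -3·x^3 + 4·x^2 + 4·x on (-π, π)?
a_4 = (1/π) ∫_{-π}^{π} f(x)·cos(4x) dx.
Evaluate the integral (use parity and integration by parts as needed): a_4 = 1.

Final answer: 1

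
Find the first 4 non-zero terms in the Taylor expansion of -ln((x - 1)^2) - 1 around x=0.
2·x^3/3 + x^2 + 2·x - 1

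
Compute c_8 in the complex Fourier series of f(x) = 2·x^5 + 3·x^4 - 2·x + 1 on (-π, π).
Compute the real Fourier coefficients first: a_8 = -9/256 + 3·π^2/8, b_8 = -π^4/2 + 497/1024 + 5·π^2/32.
Then c_8 = (a_8 − i·b_8)/2 = -9/512 + 3·π^2/16 - 5·i·π^2/64 - 497·i/2048 + i·π^4/4.

Final answer: -9/512 + 3·π^2/16 - 5·i·π^2/64 - 497·i/2048 + i·π^4/4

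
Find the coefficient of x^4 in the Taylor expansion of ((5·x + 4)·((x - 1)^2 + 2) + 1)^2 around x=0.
Expand to order 4: ((5·x + 4)·((x - 1)^2 + 2) + 1)^2 = 106·x^4 + 46·x^3 - 107·x^2 + 182·x + 169 + O(x^5).
The coefficient of x^4 is 106.

Final answer: 106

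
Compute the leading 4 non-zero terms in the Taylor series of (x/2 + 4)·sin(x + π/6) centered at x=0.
x^3·(-√(3)/3 - 1/8) + x^2·(-1 + √(3)/4) + x·(1/4 + 2·√(3)) + 2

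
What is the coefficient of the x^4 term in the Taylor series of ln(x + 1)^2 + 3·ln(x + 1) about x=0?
Expand to order 4: ln(x + 1)^2 + 3·ln(x + 1) = x^4/6 - x^2/2 + 3·x + O(x^5).
The coefficient of x^4 is 1/6.

Final answer: 1/6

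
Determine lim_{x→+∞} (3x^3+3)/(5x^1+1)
This is an ∞/∞ indeterminate form as x → +∞.
Divide numerator and denominator by x^3 and let the lower-order terms vanish; the numerator's degree 3 exceeds the denominator's degree 1, so the quotient diverges.
Limit = ∞.

Final answer: ∞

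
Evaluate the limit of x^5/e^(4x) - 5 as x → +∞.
The quotient is an ∞/∞ indeterminate form as x → +∞.
The exponential denominator e^(4x) dominates the polynomial numerator (e^x ≫ x^5 as x → ∞), so the quotient → 0.
Adding the constant: 0 - 5 = -5. Limit = -5.

Final answer: -5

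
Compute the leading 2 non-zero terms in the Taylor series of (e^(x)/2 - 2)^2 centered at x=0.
9/4 - 3·x/2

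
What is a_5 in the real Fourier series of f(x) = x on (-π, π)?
a_5 = (1/π) ∫_{-π}^{π} f(x)·cos(5x) dx.
Evaluate the integral (use parity and integration by parts as needed): a_5 = 0.

Final answer: 0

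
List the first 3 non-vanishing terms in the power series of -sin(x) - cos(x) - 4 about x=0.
x^2/2 - x - 5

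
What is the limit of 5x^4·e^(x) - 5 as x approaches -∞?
The product is a 0·∞ indeterminate form at x → -∞.
Rewrite the product as 5x^4 / e^(-x) (an ∞/∞ form) and apply L'Hôpital, or use the standard hierarchy e^(|x|) ≫ |x^4| as x → -∞.
The indeterminate product → 0, so the limit = -5.

Final answer: -5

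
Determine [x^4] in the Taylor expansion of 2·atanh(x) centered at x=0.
Expand to order 4: 2·atanh(x) = 2·x^3/3 + 2·x + O(x^5).
The coefficient of x^4 is 0.

Final answer: 0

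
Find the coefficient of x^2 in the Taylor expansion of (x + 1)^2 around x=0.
Expand to order 2: (x + 1)^2 = x^2 + 2·x + 1 + O(x^3).
The coefficient of x^2 is 1.

Final answer: 1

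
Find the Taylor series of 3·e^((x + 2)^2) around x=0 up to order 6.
1847·x^6·e^(4)/30 + 318·x^5·e^(4)/5 + 115·x^4·e^(4)/2 + 44·x^3·e^(4) + 27·x^2·e^(4) + 12·x·e^(4) + 3·e^(4)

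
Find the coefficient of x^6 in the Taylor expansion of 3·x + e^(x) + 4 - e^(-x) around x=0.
Expand to order 6: 3·x + e^(x) + 4 - e^(-x) = x^5/60 + x^3/3 + 5·x + 4 + O(x^7).
The coefficient of x^6 is 0.

Final answer: 0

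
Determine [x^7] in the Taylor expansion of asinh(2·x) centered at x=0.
Expand to order 7: asinh(2·x) = -40·x^7/7 + 12·x^5/5 - 4·x^3/3 + 2·x + O(x^8).
The coefficient of x^7 is -40/7.

Final answer: -40/7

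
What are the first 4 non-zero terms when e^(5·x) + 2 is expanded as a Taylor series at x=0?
125·x^3/6 + 25·x^2/2 + 5·x + 3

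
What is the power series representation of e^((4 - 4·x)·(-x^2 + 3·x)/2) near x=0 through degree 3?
-10·x^3 + 10·x^2 + 6·x + 1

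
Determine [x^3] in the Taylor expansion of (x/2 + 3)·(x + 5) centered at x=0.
Expand to order 3: (x/2 + 3)·(x + 5) = x^2/2 + 11·x/2 + 15 + O(x^4).
The coefficient of x^3 is 0.

Final answer: 0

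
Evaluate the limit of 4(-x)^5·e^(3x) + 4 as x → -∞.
The product is a 0·∞ indeterminate form at x → -∞.
Rewrite the product as 4(-x)^5 / e^(-3x) (an ∞/∞ form) and apply L'Hôpital, or use the standard hierarchy e^(3|x|) ≫ |(-x)^5| as x → -∞.
The indeterminate product → 0, so the limit = 4.

Final answer: 4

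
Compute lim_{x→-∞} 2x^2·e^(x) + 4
The product is a 0·∞ indeterminate form at x → -∞.
Rewrite the product as 2x^2 / e^(-x) (an ∞/∞ form) and apply L'Hôpital, or use the standard hierarchy e^(|x|) ≫ |x^2| as x → -∞.
The indeterminate product → 0, so the limit = 4.

Final answer: 4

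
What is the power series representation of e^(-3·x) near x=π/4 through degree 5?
e^(-3·π/4) - 3·e^(-3·π/4)·(x - π/4) + 9·e^(-3·π/4)·(x - π/4)^2/2 - 9·e^(-3·π/4)·(x - π/4)^3/2 + 27·e^(-3·π/4)·(x - π/4)^4/8 - 81·e^(-3·π/4)·(x - π/4)^5/40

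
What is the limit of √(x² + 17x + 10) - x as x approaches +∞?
This is an ∞ − ∞ indeterminate form.
Multiply and divide by the conjugate √(x²+17x + 10) + x; the x² terms cancel, leaving (17x + 10)/(√(x²+17x + 10)+x) → 17/2.
Limit = 17/2.

Final answer: 17/2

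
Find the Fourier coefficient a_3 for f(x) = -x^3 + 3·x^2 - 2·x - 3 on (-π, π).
a_3 = (1/π) ∫_{-π}^{π} f(x)·cos(3x) dx.
Evaluate the integral (use parity and integration by parts as needed): a_3 = -4/3.

Final answer: -4/3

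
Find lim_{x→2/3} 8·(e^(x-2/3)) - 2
Direct substitution at x = 2/3 gives 6.

Final answer: 6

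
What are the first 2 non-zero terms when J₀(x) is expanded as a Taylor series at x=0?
1 - x^2/4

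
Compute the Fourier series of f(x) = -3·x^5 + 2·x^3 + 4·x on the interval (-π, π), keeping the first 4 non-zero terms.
(-736 - 6·π^4 + 124·π^2)·sin(x) + (-17·π^2 + 43/2 + 3·π^4)·sin(2·x) + (-2·π^4 - 32/27 + 52·π^2/9)·sin(3·x) + (-23·π^2/8 - 59/64 + 3·π^4/2)·sin(4·x)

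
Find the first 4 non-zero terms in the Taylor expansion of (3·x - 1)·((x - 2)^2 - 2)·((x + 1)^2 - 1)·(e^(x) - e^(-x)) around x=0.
-8·x^5 - 100·x^4/3 + 36·x^3 - 8·x^2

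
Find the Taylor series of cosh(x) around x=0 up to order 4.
x^4/24 + x^2/2 + 1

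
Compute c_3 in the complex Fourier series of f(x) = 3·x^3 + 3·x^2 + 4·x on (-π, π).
Compute the real Fourier coefficients first: a_3 = -4/3, b_3 = 4/3 + 2·π^2.
Then c_3 = (a_3 − i·b_3)/2 = -2/3 - i·π^2 - 2·i/3.

Final answer: -2/3 - i·π^2 - 2·i/3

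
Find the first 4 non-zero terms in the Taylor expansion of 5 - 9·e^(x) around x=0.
-3·x^3/2 - 9·x^2/2 - 9·x - 4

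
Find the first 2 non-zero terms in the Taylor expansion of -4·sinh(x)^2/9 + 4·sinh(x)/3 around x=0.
-4·x^2/9 + 4·x/3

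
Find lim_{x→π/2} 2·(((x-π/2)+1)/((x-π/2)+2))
Direct substitution at x = π/2 gives 1.

Final answer: 1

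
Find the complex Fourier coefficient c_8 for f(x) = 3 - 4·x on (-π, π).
Compute the real Fourier coefficients first: a_8 = 0, b_8 = 1.
Then c_8 = (a_8 − i·b_8)/2 = -i/2.

Final answer: -i/2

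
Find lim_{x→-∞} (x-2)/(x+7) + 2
Evaluate the dominant behaviour as x → -∞; each term tends to a finite value or vanishes.
Limit = 3.

Final answer: 3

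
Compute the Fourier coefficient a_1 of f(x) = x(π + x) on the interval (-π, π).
a_1 = (1/π) ∫_{-π}^{π} f(x)·cos(1x) dx.
Evaluate the integral (use parity and integration by parts as needed): a_1 = -4.

Final answer: -4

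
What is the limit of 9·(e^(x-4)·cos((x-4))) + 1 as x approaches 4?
Direct substitution at x = 4 gives 10.

Final answer: 10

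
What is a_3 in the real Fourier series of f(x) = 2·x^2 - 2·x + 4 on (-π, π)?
a_3 = (1/π) ∫_{-π}^{π} f(x)·cos(3x) dx.
Evaluate the integral (use parity and integration by parts as needed): a_3 = -8/9.

Final answer: -8/9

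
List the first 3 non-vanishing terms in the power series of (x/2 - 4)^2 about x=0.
x^2/4 - 4·x + 16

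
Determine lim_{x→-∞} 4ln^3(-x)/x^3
This is an ∞/∞ indeterminate form as x → -∞.
Compare growth rates of the dominant terms (exponentials ≫ polynomials ≫ logarithms), or apply L'Hôpital's rule; the quotient → 0.
Limit = 0.

Final answer: 0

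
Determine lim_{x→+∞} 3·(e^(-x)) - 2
Evaluate the dominant behaviour as x → +∞; each term tends to a finite value or vanishes.
Limit = -2.

Final answer: -2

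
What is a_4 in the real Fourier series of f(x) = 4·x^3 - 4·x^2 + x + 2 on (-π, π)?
a_4 = (1/π) ∫_{-π}^{π} f(x)·cos(4x) dx.
Evaluate the integral (use parity and integration by parts as needed): a_4 = -1.

Final answer: -1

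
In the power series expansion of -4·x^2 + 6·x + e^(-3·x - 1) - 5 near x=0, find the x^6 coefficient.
Expand to order 6: -4·x^2 + 6·x + e^(-3·x - 1) - 5 = 81·x^6·e^(-1)/80 - 81·x^5·e^(-1)/40 + 27·x^4·e^(-1)/8 - 9·x^3·e^(-1)/2 + x^2·(-4 + 9·e^(-1)/2) + x·(6 - 3·e^(-1)) - 5 + e^(-1) + O(x^7).
The coefficient of x^6 is 81·e^(-1)/80.

Final answer: 81·e^(-1)/80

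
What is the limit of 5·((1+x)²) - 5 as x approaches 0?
Direct substitution at x = 0 gives 0.

Final answer: 0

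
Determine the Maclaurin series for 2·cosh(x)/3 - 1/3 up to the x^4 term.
x^4/36 + x^2/3 + 1/3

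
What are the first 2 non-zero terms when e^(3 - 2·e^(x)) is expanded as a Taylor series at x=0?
-2·e·x + e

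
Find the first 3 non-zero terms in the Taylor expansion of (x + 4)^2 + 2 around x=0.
x^2 + 8·x + 18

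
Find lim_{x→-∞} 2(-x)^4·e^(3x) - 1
The product is a 0·∞ indeterminate form at x → -∞.
Rewrite the product as 2(-x)^4 / e^(-3x) (an ∞/∞ form) and apply L'Hôpital, or use the standard hierarchy e^(3|x|) ≫ |(-x)^4| as x → -∞.
The indeterminate product → 0, so the limit = -1.

Final answer: -1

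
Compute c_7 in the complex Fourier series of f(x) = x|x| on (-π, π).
Compute the real Fourier coefficients first: a_7 = 0, b_7 = (-8 + 98·π^2)/(343·π).
Then c_7 = (a_7 − i·b_7)/2 = -i·π/7 + 4·i/(343·π).

Final answer: -i·π/7 + 4·i/(343·π)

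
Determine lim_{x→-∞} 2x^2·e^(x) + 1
The product is a 0·∞ indeterminate form at x → -∞.
Rewrite the product as 2x^2 / e^(-x) (an ∞/∞ form) and apply L'Hôpital, or use the standard hierarchy e^(|x|) ≫ |x^2| as x → -∞.
The indeterminate product → 0, so the limit = 1.

Final answer: 1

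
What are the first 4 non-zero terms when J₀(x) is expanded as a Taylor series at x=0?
-x^6/2304 + x^4/64 - x^2/4 + 1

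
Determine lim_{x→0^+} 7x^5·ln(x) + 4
The product is a 0·∞ indeterminate form at x → 0⁺.
Rewrite the product as 7·ln(x) / x^(-5) and apply L'Hôpital, or use the standard hierarchy x^(-5) ≫ |ln x| as x → 0⁺.
The indeterminate product → 0, so the limit = 4.

Final answer: 4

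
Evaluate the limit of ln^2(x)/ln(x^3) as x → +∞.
This is an ∞/∞ indeterminate form as x → +∞.
Write ln(x^3) = 3·ln(x), reducing the quotient to ln(x)/3 → ∞.
Limit = ∞.

Final answer: ∞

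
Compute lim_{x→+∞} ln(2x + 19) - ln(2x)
This is an ∞ − ∞ indeterminate form.
Combine the logarithms: ln(2x+19) − ln(2x) = ln((2x+19)/(2x)) = ln(1 + 19/(2x)) → ln(1) = 0.
Limit = 0.

Final answer: 0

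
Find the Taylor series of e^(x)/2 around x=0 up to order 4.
x^4/48 + x^3/12 + x^2/4 + x/2 + 1/2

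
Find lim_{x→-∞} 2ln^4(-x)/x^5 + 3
The quotient is an ∞/∞ indeterminate form as x → -∞.
Compare growth rates of the dominant terms (exponentials ≫ polynomials ≫ logarithms), or apply L'Hôpital's rule; the quotient → 0.
Adding the constant: 0 + 3 = 3. Limit = 3.

Final answer: 3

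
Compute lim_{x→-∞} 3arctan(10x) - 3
Evaluate the dominant behaviour as x → -∞; each term tends to a finite value or vanishes.
Limit = -3·π/2 - 3.

Final answer: -3·π/2 - 3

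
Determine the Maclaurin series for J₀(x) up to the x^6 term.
-x^6/2304 + x^4/64 - x^2/4 + 1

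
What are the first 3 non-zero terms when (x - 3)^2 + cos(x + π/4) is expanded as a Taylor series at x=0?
x^2·(1 - √(2)/4) + x·(-6 - √(2)/2) + √(2)/2 + 9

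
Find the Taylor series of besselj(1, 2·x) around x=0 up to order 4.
-x^3/2 + x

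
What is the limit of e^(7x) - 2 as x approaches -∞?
Evaluate the dominant behaviour as x → -∞; each term tends to a finite value or vanishes.
Limit = -2.

Final answer: -2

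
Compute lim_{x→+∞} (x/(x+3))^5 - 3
As x → +∞: x/(x+3) = 1/(1 + 3/x) → 1, and the 5th power of a limit-1 base also → 1; with the additive constant, 1 - 3 = -2.
Limit = -2.

Final answer: -2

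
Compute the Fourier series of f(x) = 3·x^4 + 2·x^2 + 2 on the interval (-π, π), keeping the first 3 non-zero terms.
(136 - 24·π^2)·cos(x) + (-7 + 6·π^2)·cos(2·x) + 2 + 2·π^2/3 + 3·π^4/5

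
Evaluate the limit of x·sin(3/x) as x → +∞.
As x → +∞: let u = 3/x → 0⁺; then x·sin(3/x) = 3·sin(u)/u → 3·1 = 3.
Limit = 3.

Final answer: 3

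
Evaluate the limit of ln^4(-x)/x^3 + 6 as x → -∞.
The quotient is an ∞/∞ indeterminate form as x → -∞.
Compare growth rates of the dominant terms (exponentials ≫ polynomials ≫ logarithms), or apply L'Hôpital's rule; the quotient → 0.
Adding the constant: 0 + 6 = 6. Limit = 6.

Final answer: 6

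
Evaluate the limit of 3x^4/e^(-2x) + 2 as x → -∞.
The quotient is an ∞/∞ indeterminate form as x → -∞.
Compare growth rates of the dominant terms (exponentials ≫ polynomials ≫ logarithms), or apply L'Hôpital's rule; the quotient → 0.
Adding the constant: 0 + 2 = 2. Limit = 2.

Final answer: 2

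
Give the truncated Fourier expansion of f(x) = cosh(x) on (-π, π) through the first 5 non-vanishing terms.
-cos(x)·sinh(π)/π + 2·cos(2·x)·sinh(π)/(5·π) - cos(3·x)·sinh(π)/(5·π) + 2·cos(4·x)·sinh(π)/(17·π) + sinh(π)/π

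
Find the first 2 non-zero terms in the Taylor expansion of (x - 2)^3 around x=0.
12·x - 8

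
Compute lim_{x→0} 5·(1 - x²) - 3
Direct substitution at x = 0 gives 2.

Final answer: 2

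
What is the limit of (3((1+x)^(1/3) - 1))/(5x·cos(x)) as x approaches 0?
Both numerator and denominator → 0 as x → 0; this is a 0/0 indeterminate form.
Expand each to leading order near x = 0: numerator ~ x, denominator ~ 5·x.
The limit of the ratio is 1/5.

Final answer: 1/5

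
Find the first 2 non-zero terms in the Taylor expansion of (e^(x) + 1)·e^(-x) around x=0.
2 - x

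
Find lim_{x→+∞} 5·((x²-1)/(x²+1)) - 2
Evaluate the dominant behaviour as x → +∞; each term tends to a finite value or vanishes.
Limit = 3.

Final answer: 3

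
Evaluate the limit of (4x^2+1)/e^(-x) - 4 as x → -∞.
The quotient is an ∞/∞ indeterminate form as x → -∞.
Compare growth rates of the dominant terms (exponentials ≫ polynomials ≫ logarithms), or apply L'Hôpital's rule; the quotient → 0.
Adding the constant: 0 - 4 = -4. Limit = -4.

Final answer: -4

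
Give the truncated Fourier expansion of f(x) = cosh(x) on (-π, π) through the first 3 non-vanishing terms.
-cos(x)·sinh(π)/π + 2·cos(2·x)·sinh(π)/(5·π) + sinh(π)/π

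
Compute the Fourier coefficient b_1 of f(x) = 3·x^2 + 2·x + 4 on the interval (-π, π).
b_1 = (1/π) ∫_{-π}^{π} f(x)·sin(1x) dx.
Evaluate the integral (use parity and integration by parts as needed): b_1 = 4.

Final answer: 4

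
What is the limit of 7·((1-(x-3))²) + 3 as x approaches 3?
Direct substitution at x = 3 gives 10.

Final answer: 10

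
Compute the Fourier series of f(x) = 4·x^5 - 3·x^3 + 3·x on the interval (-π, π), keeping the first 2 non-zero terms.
(-166·π^2 + 8·π^4 + 1002)·sin(x) + (-4·π^4 - 75/2 + 23·π^2)·sin(2·x)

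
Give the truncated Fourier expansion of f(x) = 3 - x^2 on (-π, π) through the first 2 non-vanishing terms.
4·cos(x) - π^2/3 + 3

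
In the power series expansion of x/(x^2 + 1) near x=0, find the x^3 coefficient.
Expand to order 3: x/(x^2 + 1) = -x^3 + x + O(x^4).
The coefficient of x^3 is -1.

Final answer: -1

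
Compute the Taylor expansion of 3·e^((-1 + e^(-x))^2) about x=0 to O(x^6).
-15·x^5/4 + 13·x^4/4 - 3·x^3 + 3·x^2 + 3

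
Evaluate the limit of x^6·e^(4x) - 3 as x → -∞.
The product is a 0·∞ indeterminate form at x → -∞.
Rewrite the product as x^6 / e^(-4x) (an ∞/∞ form) and apply L'Hôpital, or use the standard hierarchy e^(4|x|) ≫ |x^6| as x → -∞.
The indeterminate product → 0, so the limit = -3.

Final answer: -3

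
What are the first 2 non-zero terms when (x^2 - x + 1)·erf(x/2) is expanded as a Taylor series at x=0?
-x^2/√(π) + x/√(π)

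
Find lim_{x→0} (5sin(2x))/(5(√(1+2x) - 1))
Both numerator and denominator → 0 as x → 0; this is a 0/0 indeterminate form.
Expand each to leading order near x = 0: numerator ~ 10·x, denominator ~ 5·x.
The limit of the ratio is 2.

Final answer: 2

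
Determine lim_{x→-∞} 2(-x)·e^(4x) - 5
The product is a 0·∞ indeterminate form at x → -∞.
Rewrite the product as 2(-x) / e^(-4x) (an ∞/∞ form) and apply L'Hôpital, or use the standard hierarchy e^(4|x|) ≫ |(-x)| as x → -∞.
The indeterminate product → 0, so the limit = -5.

Final answer: -5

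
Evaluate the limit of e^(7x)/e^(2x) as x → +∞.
This is an ∞/∞ indeterminate form as x → +∞.
Rewrite e^(7x)/e^(2x) = e^((7−2)x) = e^(5x); the exponent coefficient is 5 > 0 so e^(5x) → ∞.
Limit = ∞.

Final answer: ∞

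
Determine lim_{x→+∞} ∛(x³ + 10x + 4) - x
This is an ∞ − ∞ indeterminate form.
Multiply by (A² + AB + B²)/(A² + AB + B²) where A = ∛(x³+10x + 4), B = x to use A³ − B³ = (A−B)(A²+AB+B²); the x³ terms cancel, leaving (10x + 4)/(A²+AB+B²) with denominator ~ 3x², so the limit is 0.
Limit = 0.

Final answer: 0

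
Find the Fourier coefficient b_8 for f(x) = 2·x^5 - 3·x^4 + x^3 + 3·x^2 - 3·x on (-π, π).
b_8 = (1/π) ∫_{-π}^{π} f(x)·sin(8x) dx.
Evaluate the integral (use parity and integration by parts as needed): b_8 = -π^4/2 - 3·π^2/32 + 777/1024.

Final answer: -π^4/2 - 3·π^2/32 + 777/1024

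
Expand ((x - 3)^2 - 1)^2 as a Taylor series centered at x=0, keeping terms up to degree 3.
-12·x^3 + 52·x^2 - 96·x + 64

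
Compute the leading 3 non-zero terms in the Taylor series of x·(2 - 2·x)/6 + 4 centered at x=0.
-x^2/3 + x/3 + 4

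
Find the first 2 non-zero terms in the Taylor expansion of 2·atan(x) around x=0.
-2·x^3/3 + 2·x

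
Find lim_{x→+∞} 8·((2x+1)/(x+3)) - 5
Evaluate the dominant behaviour as x → +∞; each term tends to a finite value or vanishes.
Limit = 11.

Final answer: 11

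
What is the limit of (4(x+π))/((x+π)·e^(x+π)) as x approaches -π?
Both numerator and denominator → 0 as x → -π; this is a 0/0 indeterminate form.
Expand each to leading order near x = -π: numerator ~ 4·(x + π), denominator ~ (x + π).
The limit of the ratio is 4.

Final answer: 4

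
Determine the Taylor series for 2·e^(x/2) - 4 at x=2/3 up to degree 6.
-4 + 2·e^(1/3) + e^(1/3)·(x - 2/3) + e^(1/3)·(x - 2/3)^2/4 + e^(1/3)·(x - 2/3)^3/24 + e^(1/3)·(x - 2/3)^4/192 + e^(1/3)·(x - 2/3)^5/1920 + e^(1/3)·(x - 2/3)^6/23040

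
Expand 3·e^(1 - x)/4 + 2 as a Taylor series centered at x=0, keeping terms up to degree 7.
-e·x^7/6720 + e·x^6/960 - e·x^5/160 + e·x^4/32 - e·x^3/8 + 3·e·x^2/8 - 3·e·x/4 + 2 + 3·e/4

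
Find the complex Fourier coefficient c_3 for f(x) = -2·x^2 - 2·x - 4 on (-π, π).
Compute the real Fourier coefficients first: a_3 = 8/9, b_3 = -4/3.
Then c_3 = (a_3 − i·b_3)/2 = 4/9 + 2·i/3.

Final answer: 4/9 + 2·i/3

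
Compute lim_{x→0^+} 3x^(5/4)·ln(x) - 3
The product is a 0·∞ indeterminate form at x → 0⁺.
Rewrite the product as 3·ln(x) / x^(-5/4) and apply L'Hôpital, or use the standard hierarchy x^(-5/4) ≫ |ln x| as x → 0⁺.
The indeterminate product → 0, so the limit = -3.

Final answer: -3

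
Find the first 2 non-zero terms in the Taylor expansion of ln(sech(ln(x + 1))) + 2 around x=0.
2 - x^2/2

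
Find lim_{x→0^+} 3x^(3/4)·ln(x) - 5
The product is a 0·∞ indeterminate form at x → 0⁺.
Rewrite the product as 3·ln(x) / x^(-3/4) and apply L'Hôpital, or use the standard hierarchy x^(-3/4) ≫ |ln x| as x → 0⁺.
The indeterminate product → 0, so the limit = -5.

Final answer: -5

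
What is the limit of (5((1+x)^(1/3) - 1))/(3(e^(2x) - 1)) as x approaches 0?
Both numerator and denominator → 0 as x → 0; this is a 0/0 indeterminate form.
Expand each to leading order near x = 0: numerator ~ 5·x/3, denominator ~ 6·x.
The limit of the ratio is 5/18.

Final answer: 5/18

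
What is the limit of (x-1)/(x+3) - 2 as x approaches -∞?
Evaluate the dominant behaviour as x → -∞; each term tends to a finite value or vanishes.
Limit = -1.

Final answer: -1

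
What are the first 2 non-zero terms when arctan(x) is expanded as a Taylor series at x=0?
-x^3/3 + x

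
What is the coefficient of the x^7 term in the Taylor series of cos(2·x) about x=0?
Expand to order 7: cos(2·x) = -4·x^6/45 + 2·x^4/3 - 2·x^2 + 1 + O(x^8).
The coefficient of x^7 is 0.

Final answer: 0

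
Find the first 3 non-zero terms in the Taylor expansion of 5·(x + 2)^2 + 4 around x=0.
5·x^2 + 20·x + 24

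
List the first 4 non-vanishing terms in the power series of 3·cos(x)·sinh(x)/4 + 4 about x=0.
-x^5/40 - x^3/4 + 3·x/4 + 4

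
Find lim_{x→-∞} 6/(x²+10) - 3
Evaluate the dominant behaviour as x → -∞; each term tends to a finite value or vanishes.
Limit = -3.

Final answer: -3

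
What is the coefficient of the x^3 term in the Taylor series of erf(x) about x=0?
Expand to order 3: erf(x) = -2·x^3/(3·√(π)) + 2·x/√(π) + O(x^4).
The coefficient of x^3 is -2/(3·√(π)).

Final answer: -2/(3·√(π))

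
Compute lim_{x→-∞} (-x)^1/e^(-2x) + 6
The quotient is an ∞/∞ indeterminate form as x → -∞.
Compare growth rates of the dominant terms (exponentials ≫ polynomials ≫ logarithms), or apply L'Hôpital's rule; the quotient → 0.
Adding the constant: 0 + 6 = 6. Limit = 6.

Final answer: 6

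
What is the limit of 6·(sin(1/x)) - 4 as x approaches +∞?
Evaluate the dominant behaviour as x → +∞; each term tends to a finite value or vanishes.
Limit = -4.

Final answer: -4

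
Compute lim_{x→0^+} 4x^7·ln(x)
This is a 0·∞ indeterminate form at x → 0⁺.
Rewrite the product as 4·ln(x) / x^(-7) and apply L'Hôpital, or use the standard hierarchy x^(-7) ≫ |ln x| as x → 0⁺.
The indeterminate product → 0, so the limit = 0.

Final answer: 0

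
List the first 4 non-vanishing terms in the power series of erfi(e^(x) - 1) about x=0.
13·x^4/(12·√(π)) + x^3/√(π) + x^2/√(π) + 2·x/√(π)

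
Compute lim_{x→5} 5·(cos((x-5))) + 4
Direct substitution at x = 5 gives 9.

Final answer: 9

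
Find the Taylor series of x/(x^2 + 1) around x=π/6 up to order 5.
6·π/(π^2 + 36) + (1296 - 36·π^2)·(x - π/6)/(π^4 + 72·π^2 + 1296) + (-23328·π + 216·π^3)·(x - π/6)^2/(π^6 + 108·π^4 + 3888·π^2 + 46656) + (-1679616 - 1296·π^4 + 279936·π^2)·(x - π/6)^3/(π^8 + 144·π^6 + 7776·π^4 + 1679616 + 186624·π^2) + (-2799360·π^3 + 7776·π^5 + 50388480·π)·(x - π/6)^4/(π^10 + 180·π^8 + 12960·π^6 + 466560·π^4 + 60466176 + 8398080·π^2) + (-906992640·π^2 - 46656·π^6 + 2176782336 + 25194240·π^4)·(x - π/6)^5/(π^12 + 216·π^10 + 19440·π^8 + 933120·π^6 + 2176782336 + 25194240·π^4 + 362797056·π^2)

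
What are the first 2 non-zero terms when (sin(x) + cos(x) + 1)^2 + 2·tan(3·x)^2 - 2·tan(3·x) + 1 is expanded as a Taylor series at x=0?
5 - 2·x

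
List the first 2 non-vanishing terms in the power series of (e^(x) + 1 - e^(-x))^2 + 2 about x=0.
4·x + 3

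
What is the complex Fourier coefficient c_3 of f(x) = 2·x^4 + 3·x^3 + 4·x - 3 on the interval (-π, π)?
Compute the real Fourier coefficients first: a_3 = 32/27 - 16·π^2/9, b_3 = 4/3 + 2·π^2.
Then c_3 = (a_3 − i·b_3)/2 = -8·π^2/9 + 16/27 - i·π^2 - 2·i/3.

Final answer: -8·π^2/9 + 16/27 - i·π^2 - 2·i/3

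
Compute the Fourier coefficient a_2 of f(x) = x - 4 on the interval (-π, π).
a_2 = (1/π) ∫_{-π}^{π} f(x)·cos(2x) dx.
Evaluate the integral (use parity and integration by parts as needed): a_2 = 0.

Final answer: 0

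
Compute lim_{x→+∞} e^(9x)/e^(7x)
This is an ∞/∞ indeterminate form as x → +∞.
Rewrite e^(9x)/e^(7x) = e^((9−7)x) = e^(2x); the exponent coefficient is 2 > 0 so e^(2x) → ∞.
Limit = ∞.

Final answer: ∞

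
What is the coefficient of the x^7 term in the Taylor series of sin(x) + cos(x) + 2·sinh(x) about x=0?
Expand to order 7: sin(x) + cos(x) + 2·sinh(x) = x^7/5040 - x^6/720 + x^5/40 + x^4/24 + x^3/6 - x^2/2 + 3·x + 1 + O(x^8).
The coefficient of x^7 is 1/5040.

Final answer: 1/5040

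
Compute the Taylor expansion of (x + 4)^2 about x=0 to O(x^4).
x^2 + 8·x + 16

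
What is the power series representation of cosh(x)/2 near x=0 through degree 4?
x^4/48 + x^2/4 + 1/2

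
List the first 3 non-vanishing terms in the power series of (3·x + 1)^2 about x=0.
9·x^2 + 6·x + 1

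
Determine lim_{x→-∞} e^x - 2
Evaluate the dominant behaviour as x → -∞; each term tends to a finite value or vanishes.
Limit = -2.

Final answer: -2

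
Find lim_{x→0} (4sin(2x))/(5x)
Both numerator and denominator → 0 as x → 0; this is a 0/0 indeterminate form.
Expand each to leading order near x = 0: numerator ~ 8·x, denominator ~ 5·x.
The limit of the ratio is 8/5.

Final answer: 8/5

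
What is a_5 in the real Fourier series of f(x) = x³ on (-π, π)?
a_5 = (1/π) ∫_{-π}^{π} f(x)·cos(5x) dx.
Evaluate the integral (use parity and integration by parts as needed): a_5 = 0.

Final answer: 0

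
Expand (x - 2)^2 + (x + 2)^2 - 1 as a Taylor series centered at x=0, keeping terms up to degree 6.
2·x^2 + 7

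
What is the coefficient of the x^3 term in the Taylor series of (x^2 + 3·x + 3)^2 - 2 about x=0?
Expand to order 3: (x^2 + 3·x + 3)^2 - 2 = 6·x^3 + 15·x^2 + 18·x + 7 + O(x^4).
The coefficient of x^3 is 6.

Final answer: 6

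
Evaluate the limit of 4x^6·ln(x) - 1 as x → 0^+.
The product is a 0·∞ indeterminate form at x → 0⁺.
Rewrite the product as 4·ln(x) / x^(-6) and apply L'Hôpital, or use the standard hierarchy x^(-6) ≫ |ln x| as x → 0⁺.
The indeterminate product → 0, so the limit = -1.

Final answer: -1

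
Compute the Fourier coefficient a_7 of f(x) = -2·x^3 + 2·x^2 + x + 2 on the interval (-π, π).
a_7 = (1/π) ∫_{-π}^{π} f(x)·cos(7x) dx.
Evaluate the integral (use parity and integration by parts as needed): a_7 = -8/49.

Final answer: -8/49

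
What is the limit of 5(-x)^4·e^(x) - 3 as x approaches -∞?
The product is a 0·∞ indeterminate form at x → -∞.
Rewrite the product as 5(-x)^4 / e^(-x) (an ∞/∞ form) and apply L'Hôpital, or use the standard hierarchy e^(|x|) ≫ |(-x)^4| as x → -∞.
The indeterminate product → 0, so the limit = -3.

Final answer: -3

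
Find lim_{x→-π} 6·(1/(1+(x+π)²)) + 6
Direct substitution at x = -π gives 12.

Final answer: 12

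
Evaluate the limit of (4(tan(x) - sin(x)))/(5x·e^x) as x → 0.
Both numerator and denominator → 0 as x → 0; this is a 0/0 indeterminate form.
Expand each to leading order near x = 0: numerator ~ 2·x^3, denominator ~ 5·x.
The limit of the ratio is 0.

Final answer: 0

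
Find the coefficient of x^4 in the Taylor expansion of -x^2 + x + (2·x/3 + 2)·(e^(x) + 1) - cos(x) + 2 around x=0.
Expand to order 4: -x^2 + x + (2·x/3 + 2)·(e^(x) + 1) - cos(x) + 2 = 11·x^4/72 + 2·x^3/3 + 7·x^2/6 + 13·x/3 + 5 + O(x^5).
The coefficient of x^4 is 11/72.

Final answer: 11/72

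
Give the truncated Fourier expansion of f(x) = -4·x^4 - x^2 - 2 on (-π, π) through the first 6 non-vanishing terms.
(-188 + 32·π^2)·cos(x) + (11 - 8·π^2)·cos(2·x) + (-52/27 + 32·π^2/9)·cos(3·x) + (1/2 - 2·π^2)·cos(4·x) + (-92/625 + 32·π^2/25)·cos(5·x) - 4·π^4/5 - π^2/3 - 2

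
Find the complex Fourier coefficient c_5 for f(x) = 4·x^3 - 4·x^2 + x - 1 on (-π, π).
Compute the real Fourier coefficients first: a_5 = 16/25, b_5 = 2/125 + 8·π^2/5.
Then c_5 = (a_5 − i·b_5)/2 = 8/25 - 4·i·π^2/5 - i/125.

Final answer: 8/25 - 4·i·π^2/5 - i/125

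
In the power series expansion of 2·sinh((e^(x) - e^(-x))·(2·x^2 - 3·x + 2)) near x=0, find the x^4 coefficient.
Expand to order 4: 2·sinh((e^(x) - e^(-x))·(2·x^2 - 3·x + 2)) = -98·x^4 + 92·x^3/3 - 12·x^2 + 8·x + O(x^5).
The coefficient of x^4 is -98.

Final answer: -98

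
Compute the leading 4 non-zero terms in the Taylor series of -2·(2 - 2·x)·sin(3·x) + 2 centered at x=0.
18·x^3 + 12·x^2 - 12·x + 2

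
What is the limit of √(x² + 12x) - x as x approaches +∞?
This is an ∞ − ∞ indeterminate form.
Multiply and divide by the conjugate √(x²+12x) + x; the x² terms cancel, leaving (12x)/(√(x²+12x)+x) → 12/2 = 6.
Limit = 6.

Final answer: 6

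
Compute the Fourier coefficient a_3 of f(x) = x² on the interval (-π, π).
a_3 = (1/π) ∫_{-π}^{π} f(x)·cos(3x) dx.
Evaluate the integral (use parity and integration by parts as needed): a_3 = -4/9.

Final answer: -4/9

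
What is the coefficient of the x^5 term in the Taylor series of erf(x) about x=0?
Expand to order 5: erf(x) = x^5/(5·√(π)) - 2·x^3/(3·√(π)) + 2·x/√(π) + O(x^6).
The coefficient of x^5 is 1/(5·√(π)).

Final answer: 1/(5·√(π))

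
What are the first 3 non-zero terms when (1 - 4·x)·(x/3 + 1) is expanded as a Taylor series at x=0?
-4·x^2/3 - 11·x/3 + 1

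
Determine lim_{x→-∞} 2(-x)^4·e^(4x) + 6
The product is a 0·∞ indeterminate form at x → -∞.
Rewrite the product as 2(-x)^4 / e^(-4x) (an ∞/∞ form) and apply L'Hôpital, or use the standard hierarchy e^(4|x|) ≫ |(-x)^4| as x → -∞.
The indeterminate product → 0, so the limit = 6.

Final answer: 6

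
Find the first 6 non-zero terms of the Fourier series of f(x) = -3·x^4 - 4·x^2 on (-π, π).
(-128 + 24·π^2)·cos(x) + (5 - 6·π^2)·cos(2·x) + 8·π^2·cos(3·x)/3 + (-3·π^2/2 - 7/16)·cos(4·x) + (256/625 + 24·π^2/25)·cos(5·x) - 3·π^4/5 - 4·π^2/3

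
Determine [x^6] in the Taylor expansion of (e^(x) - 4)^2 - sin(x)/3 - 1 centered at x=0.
Expand to order 6: (e^(x) - 4)^2 - sin(x)/3 - 1 = 7·x^6/90 + 71·x^5/360 + x^4/3 + x^3/18 - 2·x^2 - 19·x/3 + 8 + O(x^7).
The coefficient of x^6 is 7/90.

Final answer: 7/90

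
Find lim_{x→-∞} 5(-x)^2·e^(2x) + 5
The product is a 0·∞ indeterminate form at x → -∞.
Rewrite the product as 5(-x)^2 / e^(-2x) (an ∞/∞ form) and apply L'Hôpital, or use the standard hierarchy e^(2|x|) ≫ |(-x)^2| as x → -∞.
The indeterminate product → 0, so the limit = 5.

Final answer: 5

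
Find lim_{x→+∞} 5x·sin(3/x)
As x → +∞: let u = 3/x → 0⁺; then 5·x·sin(3/x) = 5·3·sin(u)/u → 5·3·1 = 15.
Limit = 15.

Final answer: 15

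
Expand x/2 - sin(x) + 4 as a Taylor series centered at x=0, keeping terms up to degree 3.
x^3/6 - x/2 + 4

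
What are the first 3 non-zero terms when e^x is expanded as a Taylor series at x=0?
x^2/2 + x + 1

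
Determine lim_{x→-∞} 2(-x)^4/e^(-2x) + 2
The quotient is an ∞/∞ indeterminate form as x → -∞.
Compare growth rates of the dominant terms (exponentials ≫ polynomials ≫ logarithms), or apply L'Hôpital's rule; the quotient → 0.
Adding the constant: 0 + 2 = 2. Limit = 2.

Final answer: 2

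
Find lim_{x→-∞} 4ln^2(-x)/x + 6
The quotient is an ∞/∞ indeterminate form as x → -∞.
Compare growth rates of the dominant terms (exponentials ≫ polynomials ≫ logarithms), or apply L'Hôpital's rule; the quotient → 0.
Adding the constant: 0 + 6 = 6. Limit = 6.

Final answer: 6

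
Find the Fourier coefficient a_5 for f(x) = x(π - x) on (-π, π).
a_5 = (1/π) ∫_{-π}^{π} f(x)·cos(5x) dx.
Evaluate the integral (use parity and integration by parts as needed): a_5 = 4/25.

Final answer: 4/25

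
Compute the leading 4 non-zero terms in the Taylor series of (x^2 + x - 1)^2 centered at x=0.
2·x^3 - x^2 - 2·x + 1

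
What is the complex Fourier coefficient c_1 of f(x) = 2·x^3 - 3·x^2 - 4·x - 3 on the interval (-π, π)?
Compute the real Fourier coefficients first: a_1 = 12, b_1 = -32 + 4·π^2.
Then c_1 = (a_1 − i·b_1)/2 = 6 - 2·i·π^2 + 16·i.

Final answer: 6 - 2·i·π^2 + 16·i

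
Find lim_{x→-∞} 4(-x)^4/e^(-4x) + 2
The quotient is an ∞/∞ indeterminate form as x → -∞.
Compare growth rates of the dominant terms (exponentials ≫ polynomials ≫ logarithms), or apply L'Hôpital's rule; the quotient → 0.
Adding the constant: 0 + 2 = 2. Limit = 2.

Final answer: 2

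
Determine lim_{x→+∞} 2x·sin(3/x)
As x → +∞: let u = 3/x → 0⁺; then 2·x·sin(3/x) = 2·3·sin(u)/u → 2·3·1 = 6.
Limit = 6.

Final answer: 6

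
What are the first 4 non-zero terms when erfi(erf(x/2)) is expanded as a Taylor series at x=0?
x^7·(-1/(12·π^3) - 1/(1344·π) + 1/(21·π^4) + 19/(720·π^2)) + x^5·(-1/(6·π^2) + 1/(80·π) + 1/(5·π^3)) + x^3·(-1/(6·π) + 2/(3·π^2)) + 2·x/π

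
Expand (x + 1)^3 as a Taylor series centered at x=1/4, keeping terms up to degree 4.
125/64 + 75·(x - 1/4)/16 + 15·(x - 1/4)^2/4 + (x - 1/4)^3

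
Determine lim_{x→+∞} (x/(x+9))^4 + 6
As x → +∞: x/(x+9) = 1/(1 + 9/x) → 1, and the 4th power of a limit-1 base also → 1; with the additive constant, 1 + 6 = 7.
Limit = 7.

Final answer: 7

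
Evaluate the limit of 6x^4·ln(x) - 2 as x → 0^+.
The product is a 0·∞ indeterminate form at x → 0⁺.
Rewrite the product as 6·ln(x) / x^(-4) and apply L'Hôpital, or use the standard hierarchy x^(-4) ≫ |ln x| as x → 0⁺.
The indeterminate product → 0, so the limit = -2.

Final answer: -2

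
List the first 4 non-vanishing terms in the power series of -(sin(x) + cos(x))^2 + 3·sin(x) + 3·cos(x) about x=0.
5·x^3/6 - 3·x^2/2 + x + 2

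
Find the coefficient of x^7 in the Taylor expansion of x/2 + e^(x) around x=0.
Expand to order 7: x/2 + e^(x) = x^7/5040 + x^6/720 + x^5/120 + x^4/24 + x^3/6 + x^2/2 + 3·x/2 + 1 + O(x^8).
The coefficient of x^7 is 1/5040.

Final answer: 1/5040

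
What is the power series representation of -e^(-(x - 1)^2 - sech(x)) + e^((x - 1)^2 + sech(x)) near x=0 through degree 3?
x^3·(-7·e^(2)/3 - e^(-2)/3) + x^2·(-3·e^(-2)/2 + 5·e^(2)/2) + x·(-2·e^(2) - 2·e^(-2)) - e^(-2) + e^(2)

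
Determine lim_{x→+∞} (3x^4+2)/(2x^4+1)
This is an ∞/∞ indeterminate form as x → +∞.
Divide numerator and denominator by x^4 and let the lower-order terms vanish; the leading terms give 3/2.
Limit = 3/2.

Final answer: 3/2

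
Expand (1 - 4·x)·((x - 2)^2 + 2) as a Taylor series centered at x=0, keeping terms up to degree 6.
-4·x^3 + 17·x^2 - 28·x + 6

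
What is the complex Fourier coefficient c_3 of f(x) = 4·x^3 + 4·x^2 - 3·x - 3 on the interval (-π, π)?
Compute the real Fourier coefficients first: a_3 = -16/9, b_3 = -34/9 + 8·π^2/3.
Then c_3 = (a_3 − i·b_3)/2 = -8/9 - 4·i·π^2/3 + 17·i/9.

Final answer: -8/9 - 4·i·π^2/3 + 17·i/9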